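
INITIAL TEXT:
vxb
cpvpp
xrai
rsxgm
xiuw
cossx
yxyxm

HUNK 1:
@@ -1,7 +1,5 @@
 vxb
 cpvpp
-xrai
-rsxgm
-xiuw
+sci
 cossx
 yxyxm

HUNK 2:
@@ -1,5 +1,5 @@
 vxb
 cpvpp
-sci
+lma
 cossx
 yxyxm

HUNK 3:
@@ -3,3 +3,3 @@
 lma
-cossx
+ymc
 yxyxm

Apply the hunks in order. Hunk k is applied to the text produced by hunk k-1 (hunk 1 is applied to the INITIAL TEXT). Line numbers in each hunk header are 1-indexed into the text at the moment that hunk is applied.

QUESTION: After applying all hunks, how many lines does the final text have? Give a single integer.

Hunk 1: at line 1 remove [xrai,rsxgm,xiuw] add [sci] -> 5 lines: vxb cpvpp sci cossx yxyxm
Hunk 2: at line 1 remove [sci] add [lma] -> 5 lines: vxb cpvpp lma cossx yxyxm
Hunk 3: at line 3 remove [cossx] add [ymc] -> 5 lines: vxb cpvpp lma ymc yxyxm
Final line count: 5

Answer: 5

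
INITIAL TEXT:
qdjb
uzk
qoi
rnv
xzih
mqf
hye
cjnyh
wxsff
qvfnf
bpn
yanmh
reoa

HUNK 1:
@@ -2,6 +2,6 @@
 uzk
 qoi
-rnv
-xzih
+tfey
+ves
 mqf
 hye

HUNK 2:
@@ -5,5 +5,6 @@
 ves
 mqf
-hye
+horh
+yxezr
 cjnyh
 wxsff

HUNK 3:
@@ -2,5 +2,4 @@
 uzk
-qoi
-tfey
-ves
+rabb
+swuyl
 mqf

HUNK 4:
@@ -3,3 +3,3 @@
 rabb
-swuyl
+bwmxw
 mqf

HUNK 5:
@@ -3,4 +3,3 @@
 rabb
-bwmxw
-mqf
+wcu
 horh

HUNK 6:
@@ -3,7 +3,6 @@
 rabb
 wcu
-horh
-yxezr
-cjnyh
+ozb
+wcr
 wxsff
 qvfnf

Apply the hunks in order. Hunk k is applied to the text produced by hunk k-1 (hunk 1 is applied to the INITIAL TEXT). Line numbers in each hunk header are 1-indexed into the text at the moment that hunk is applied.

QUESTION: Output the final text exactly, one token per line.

Hunk 1: at line 2 remove [rnv,xzih] add [tfey,ves] -> 13 lines: qdjb uzk qoi tfey ves mqf hye cjnyh wxsff qvfnf bpn yanmh reoa
Hunk 2: at line 5 remove [hye] add [horh,yxezr] -> 14 lines: qdjb uzk qoi tfey ves mqf horh yxezr cjnyh wxsff qvfnf bpn yanmh reoa
Hunk 3: at line 2 remove [qoi,tfey,ves] add [rabb,swuyl] -> 13 lines: qdjb uzk rabb swuyl mqf horh yxezr cjnyh wxsff qvfnf bpn yanmh reoa
Hunk 4: at line 3 remove [swuyl] add [bwmxw] -> 13 lines: qdjb uzk rabb bwmxw mqf horh yxezr cjnyh wxsff qvfnf bpn yanmh reoa
Hunk 5: at line 3 remove [bwmxw,mqf] add [wcu] -> 12 lines: qdjb uzk rabb wcu horh yxezr cjnyh wxsff qvfnf bpn yanmh reoa
Hunk 6: at line 3 remove [horh,yxezr,cjnyh] add [ozb,wcr] -> 11 lines: qdjb uzk rabb wcu ozb wcr wxsff qvfnf bpn yanmh reoa

Answer: qdjb
uzk
rabb
wcu
ozb
wcr
wxsff
qvfnf
bpn
yanmh
reoa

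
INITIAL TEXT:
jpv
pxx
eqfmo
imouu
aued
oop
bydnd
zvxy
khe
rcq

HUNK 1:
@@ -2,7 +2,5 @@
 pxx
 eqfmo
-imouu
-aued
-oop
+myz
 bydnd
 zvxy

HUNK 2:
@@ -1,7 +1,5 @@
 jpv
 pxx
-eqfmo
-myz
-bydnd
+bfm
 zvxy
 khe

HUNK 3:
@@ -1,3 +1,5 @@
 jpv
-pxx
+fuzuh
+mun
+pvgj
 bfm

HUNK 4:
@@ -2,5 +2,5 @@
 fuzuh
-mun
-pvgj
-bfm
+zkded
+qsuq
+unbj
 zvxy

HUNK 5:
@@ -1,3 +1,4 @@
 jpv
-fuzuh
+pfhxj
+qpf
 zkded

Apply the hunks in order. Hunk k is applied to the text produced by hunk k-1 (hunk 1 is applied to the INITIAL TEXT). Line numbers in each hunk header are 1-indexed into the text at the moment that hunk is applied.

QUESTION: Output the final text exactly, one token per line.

Answer: jpv
pfhxj
qpf
zkded
qsuq
unbj
zvxy
khe
rcq

Derivation:
Hunk 1: at line 2 remove [imouu,aued,oop] add [myz] -> 8 lines: jpv pxx eqfmo myz bydnd zvxy khe rcq
Hunk 2: at line 1 remove [eqfmo,myz,bydnd] add [bfm] -> 6 lines: jpv pxx bfm zvxy khe rcq
Hunk 3: at line 1 remove [pxx] add [fuzuh,mun,pvgj] -> 8 lines: jpv fuzuh mun pvgj bfm zvxy khe rcq
Hunk 4: at line 2 remove [mun,pvgj,bfm] add [zkded,qsuq,unbj] -> 8 lines: jpv fuzuh zkded qsuq unbj zvxy khe rcq
Hunk 5: at line 1 remove [fuzuh] add [pfhxj,qpf] -> 9 lines: jpv pfhxj qpf zkded qsuq unbj zvxy khe rcq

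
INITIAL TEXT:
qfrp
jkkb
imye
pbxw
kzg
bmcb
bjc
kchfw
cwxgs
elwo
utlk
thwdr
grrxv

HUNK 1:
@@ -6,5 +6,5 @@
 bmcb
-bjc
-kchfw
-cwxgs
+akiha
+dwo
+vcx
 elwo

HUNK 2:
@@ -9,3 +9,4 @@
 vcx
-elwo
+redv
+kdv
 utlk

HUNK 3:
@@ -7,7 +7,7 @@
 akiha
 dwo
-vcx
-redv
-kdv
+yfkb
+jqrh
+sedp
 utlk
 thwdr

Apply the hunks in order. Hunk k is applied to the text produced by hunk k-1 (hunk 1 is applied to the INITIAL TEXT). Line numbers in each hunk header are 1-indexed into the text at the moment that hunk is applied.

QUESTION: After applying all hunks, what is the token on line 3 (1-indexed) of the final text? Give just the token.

Answer: imye

Derivation:
Hunk 1: at line 6 remove [bjc,kchfw,cwxgs] add [akiha,dwo,vcx] -> 13 lines: qfrp jkkb imye pbxw kzg bmcb akiha dwo vcx elwo utlk thwdr grrxv
Hunk 2: at line 9 remove [elwo] add [redv,kdv] -> 14 lines: qfrp jkkb imye pbxw kzg bmcb akiha dwo vcx redv kdv utlk thwdr grrxv
Hunk 3: at line 7 remove [vcx,redv,kdv] add [yfkb,jqrh,sedp] -> 14 lines: qfrp jkkb imye pbxw kzg bmcb akiha dwo yfkb jqrh sedp utlk thwdr grrxv
Final line 3: imye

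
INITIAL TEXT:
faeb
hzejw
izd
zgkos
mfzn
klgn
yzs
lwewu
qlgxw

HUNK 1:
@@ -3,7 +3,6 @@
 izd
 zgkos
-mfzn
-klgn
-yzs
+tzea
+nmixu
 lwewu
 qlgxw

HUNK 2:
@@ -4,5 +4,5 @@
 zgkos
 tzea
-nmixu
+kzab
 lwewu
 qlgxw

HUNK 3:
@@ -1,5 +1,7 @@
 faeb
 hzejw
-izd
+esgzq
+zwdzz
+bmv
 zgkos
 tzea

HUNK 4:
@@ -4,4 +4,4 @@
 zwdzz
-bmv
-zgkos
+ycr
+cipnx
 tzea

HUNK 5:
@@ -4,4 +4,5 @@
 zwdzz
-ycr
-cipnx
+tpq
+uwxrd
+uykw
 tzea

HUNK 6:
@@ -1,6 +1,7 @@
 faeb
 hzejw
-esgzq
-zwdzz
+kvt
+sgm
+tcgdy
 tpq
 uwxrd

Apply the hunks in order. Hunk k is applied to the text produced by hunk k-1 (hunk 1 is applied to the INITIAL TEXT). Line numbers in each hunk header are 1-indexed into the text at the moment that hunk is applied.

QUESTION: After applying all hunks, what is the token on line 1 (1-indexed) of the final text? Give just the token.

Hunk 1: at line 3 remove [mfzn,klgn,yzs] add [tzea,nmixu] -> 8 lines: faeb hzejw izd zgkos tzea nmixu lwewu qlgxw
Hunk 2: at line 4 remove [nmixu] add [kzab] -> 8 lines: faeb hzejw izd zgkos tzea kzab lwewu qlgxw
Hunk 3: at line 1 remove [izd] add [esgzq,zwdzz,bmv] -> 10 lines: faeb hzejw esgzq zwdzz bmv zgkos tzea kzab lwewu qlgxw
Hunk 4: at line 4 remove [bmv,zgkos] add [ycr,cipnx] -> 10 lines: faeb hzejw esgzq zwdzz ycr cipnx tzea kzab lwewu qlgxw
Hunk 5: at line 4 remove [ycr,cipnx] add [tpq,uwxrd,uykw] -> 11 lines: faeb hzejw esgzq zwdzz tpq uwxrd uykw tzea kzab lwewu qlgxw
Hunk 6: at line 1 remove [esgzq,zwdzz] add [kvt,sgm,tcgdy] -> 12 lines: faeb hzejw kvt sgm tcgdy tpq uwxrd uykw tzea kzab lwewu qlgxw
Final line 1: faeb

Answer: faeb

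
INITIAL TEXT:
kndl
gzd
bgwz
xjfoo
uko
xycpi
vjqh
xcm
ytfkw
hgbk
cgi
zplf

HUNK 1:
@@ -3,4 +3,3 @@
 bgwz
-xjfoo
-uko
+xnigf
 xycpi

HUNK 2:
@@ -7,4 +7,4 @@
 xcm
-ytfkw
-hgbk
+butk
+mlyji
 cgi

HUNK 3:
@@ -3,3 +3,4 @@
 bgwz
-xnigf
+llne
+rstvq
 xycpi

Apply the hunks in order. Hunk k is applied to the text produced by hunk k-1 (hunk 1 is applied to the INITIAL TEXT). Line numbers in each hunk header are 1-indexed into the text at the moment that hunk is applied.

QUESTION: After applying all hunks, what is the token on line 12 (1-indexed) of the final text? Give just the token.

Answer: zplf

Derivation:
Hunk 1: at line 3 remove [xjfoo,uko] add [xnigf] -> 11 lines: kndl gzd bgwz xnigf xycpi vjqh xcm ytfkw hgbk cgi zplf
Hunk 2: at line 7 remove [ytfkw,hgbk] add [butk,mlyji] -> 11 lines: kndl gzd bgwz xnigf xycpi vjqh xcm butk mlyji cgi zplf
Hunk 3: at line 3 remove [xnigf] add [llne,rstvq] -> 12 lines: kndl gzd bgwz llne rstvq xycpi vjqh xcm butk mlyji cgi zplf
Final line 12: zplf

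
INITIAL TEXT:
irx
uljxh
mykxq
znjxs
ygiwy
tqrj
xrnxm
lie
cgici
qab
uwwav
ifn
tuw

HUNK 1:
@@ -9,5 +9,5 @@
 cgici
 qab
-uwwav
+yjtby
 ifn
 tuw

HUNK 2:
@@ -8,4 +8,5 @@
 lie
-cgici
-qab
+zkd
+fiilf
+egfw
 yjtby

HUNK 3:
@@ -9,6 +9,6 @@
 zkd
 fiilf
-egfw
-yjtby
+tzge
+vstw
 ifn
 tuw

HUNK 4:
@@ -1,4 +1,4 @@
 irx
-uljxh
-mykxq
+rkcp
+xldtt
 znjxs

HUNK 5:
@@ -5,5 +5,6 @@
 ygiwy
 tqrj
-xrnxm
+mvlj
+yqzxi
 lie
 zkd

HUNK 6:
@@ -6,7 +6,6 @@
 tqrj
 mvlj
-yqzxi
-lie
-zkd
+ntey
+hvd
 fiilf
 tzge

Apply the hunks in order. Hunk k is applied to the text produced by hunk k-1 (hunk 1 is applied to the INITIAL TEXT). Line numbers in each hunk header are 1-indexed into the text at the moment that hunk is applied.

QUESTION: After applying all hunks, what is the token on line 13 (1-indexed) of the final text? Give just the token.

Hunk 1: at line 9 remove [uwwav] add [yjtby] -> 13 lines: irx uljxh mykxq znjxs ygiwy tqrj xrnxm lie cgici qab yjtby ifn tuw
Hunk 2: at line 8 remove [cgici,qab] add [zkd,fiilf,egfw] -> 14 lines: irx uljxh mykxq znjxs ygiwy tqrj xrnxm lie zkd fiilf egfw yjtby ifn tuw
Hunk 3: at line 9 remove [egfw,yjtby] add [tzge,vstw] -> 14 lines: irx uljxh mykxq znjxs ygiwy tqrj xrnxm lie zkd fiilf tzge vstw ifn tuw
Hunk 4: at line 1 remove [uljxh,mykxq] add [rkcp,xldtt] -> 14 lines: irx rkcp xldtt znjxs ygiwy tqrj xrnxm lie zkd fiilf tzge vstw ifn tuw
Hunk 5: at line 5 remove [xrnxm] add [mvlj,yqzxi] -> 15 lines: irx rkcp xldtt znjxs ygiwy tqrj mvlj yqzxi lie zkd fiilf tzge vstw ifn tuw
Hunk 6: at line 6 remove [yqzxi,lie,zkd] add [ntey,hvd] -> 14 lines: irx rkcp xldtt znjxs ygiwy tqrj mvlj ntey hvd fiilf tzge vstw ifn tuw
Final line 13: ifn

Answer: ifn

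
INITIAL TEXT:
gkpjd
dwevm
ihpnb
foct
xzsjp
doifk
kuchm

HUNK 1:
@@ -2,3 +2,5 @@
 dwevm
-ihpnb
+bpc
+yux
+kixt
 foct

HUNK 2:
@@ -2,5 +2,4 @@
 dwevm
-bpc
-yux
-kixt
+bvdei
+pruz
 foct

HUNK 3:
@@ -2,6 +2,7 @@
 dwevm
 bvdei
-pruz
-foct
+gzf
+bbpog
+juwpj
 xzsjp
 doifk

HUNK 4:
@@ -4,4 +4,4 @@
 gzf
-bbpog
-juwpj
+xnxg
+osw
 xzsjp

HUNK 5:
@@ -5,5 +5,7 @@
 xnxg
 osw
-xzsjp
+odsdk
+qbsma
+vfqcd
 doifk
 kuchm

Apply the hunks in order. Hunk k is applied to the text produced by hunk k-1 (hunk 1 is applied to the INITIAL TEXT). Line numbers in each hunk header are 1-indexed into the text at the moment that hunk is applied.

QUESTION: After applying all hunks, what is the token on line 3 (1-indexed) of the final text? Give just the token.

Hunk 1: at line 2 remove [ihpnb] add [bpc,yux,kixt] -> 9 lines: gkpjd dwevm bpc yux kixt foct xzsjp doifk kuchm
Hunk 2: at line 2 remove [bpc,yux,kixt] add [bvdei,pruz] -> 8 lines: gkpjd dwevm bvdei pruz foct xzsjp doifk kuchm
Hunk 3: at line 2 remove [pruz,foct] add [gzf,bbpog,juwpj] -> 9 lines: gkpjd dwevm bvdei gzf bbpog juwpj xzsjp doifk kuchm
Hunk 4: at line 4 remove [bbpog,juwpj] add [xnxg,osw] -> 9 lines: gkpjd dwevm bvdei gzf xnxg osw xzsjp doifk kuchm
Hunk 5: at line 5 remove [xzsjp] add [odsdk,qbsma,vfqcd] -> 11 lines: gkpjd dwevm bvdei gzf xnxg osw odsdk qbsma vfqcd doifk kuchm
Final line 3: bvdei

Answer: bvdei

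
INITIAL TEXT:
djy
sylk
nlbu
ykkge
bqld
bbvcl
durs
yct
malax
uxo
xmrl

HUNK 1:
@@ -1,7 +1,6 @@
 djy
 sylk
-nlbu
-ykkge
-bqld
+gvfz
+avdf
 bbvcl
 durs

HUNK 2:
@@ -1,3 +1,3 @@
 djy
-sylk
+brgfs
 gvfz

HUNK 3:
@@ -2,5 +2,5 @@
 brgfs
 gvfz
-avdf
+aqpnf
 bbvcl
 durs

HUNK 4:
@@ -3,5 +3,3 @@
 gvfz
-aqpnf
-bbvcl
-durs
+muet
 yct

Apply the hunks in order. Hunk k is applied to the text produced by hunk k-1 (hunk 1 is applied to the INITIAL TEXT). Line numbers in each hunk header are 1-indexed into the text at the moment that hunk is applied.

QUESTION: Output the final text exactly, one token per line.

Hunk 1: at line 1 remove [nlbu,ykkge,bqld] add [gvfz,avdf] -> 10 lines: djy sylk gvfz avdf bbvcl durs yct malax uxo xmrl
Hunk 2: at line 1 remove [sylk] add [brgfs] -> 10 lines: djy brgfs gvfz avdf bbvcl durs yct malax uxo xmrl
Hunk 3: at line 2 remove [avdf] add [aqpnf] -> 10 lines: djy brgfs gvfz aqpnf bbvcl durs yct malax uxo xmrl
Hunk 4: at line 3 remove [aqpnf,bbvcl,durs] add [muet] -> 8 lines: djy brgfs gvfz muet yct malax uxo xmrl

Answer: djy
brgfs
gvfz
muet
yct
malax
uxo
xmrl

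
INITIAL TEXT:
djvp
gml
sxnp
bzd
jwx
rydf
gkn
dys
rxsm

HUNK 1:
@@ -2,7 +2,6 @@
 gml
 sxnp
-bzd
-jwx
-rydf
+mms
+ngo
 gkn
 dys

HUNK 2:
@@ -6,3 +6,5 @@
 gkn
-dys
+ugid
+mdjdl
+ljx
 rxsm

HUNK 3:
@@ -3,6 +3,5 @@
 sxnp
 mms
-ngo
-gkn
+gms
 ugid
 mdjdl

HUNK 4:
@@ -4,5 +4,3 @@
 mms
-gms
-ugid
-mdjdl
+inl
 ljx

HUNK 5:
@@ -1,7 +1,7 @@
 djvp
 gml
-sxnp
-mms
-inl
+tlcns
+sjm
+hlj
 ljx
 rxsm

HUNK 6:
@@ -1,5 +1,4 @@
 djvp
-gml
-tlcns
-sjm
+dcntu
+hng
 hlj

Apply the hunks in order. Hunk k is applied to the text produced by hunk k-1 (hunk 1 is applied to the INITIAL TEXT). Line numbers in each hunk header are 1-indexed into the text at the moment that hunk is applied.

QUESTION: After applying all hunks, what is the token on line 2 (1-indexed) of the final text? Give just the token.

Hunk 1: at line 2 remove [bzd,jwx,rydf] add [mms,ngo] -> 8 lines: djvp gml sxnp mms ngo gkn dys rxsm
Hunk 2: at line 6 remove [dys] add [ugid,mdjdl,ljx] -> 10 lines: djvp gml sxnp mms ngo gkn ugid mdjdl ljx rxsm
Hunk 3: at line 3 remove [ngo,gkn] add [gms] -> 9 lines: djvp gml sxnp mms gms ugid mdjdl ljx rxsm
Hunk 4: at line 4 remove [gms,ugid,mdjdl] add [inl] -> 7 lines: djvp gml sxnp mms inl ljx rxsm
Hunk 5: at line 1 remove [sxnp,mms,inl] add [tlcns,sjm,hlj] -> 7 lines: djvp gml tlcns sjm hlj ljx rxsm
Hunk 6: at line 1 remove [gml,tlcns,sjm] add [dcntu,hng] -> 6 lines: djvp dcntu hng hlj ljx rxsm
Final line 2: dcntu

Answer: dcntu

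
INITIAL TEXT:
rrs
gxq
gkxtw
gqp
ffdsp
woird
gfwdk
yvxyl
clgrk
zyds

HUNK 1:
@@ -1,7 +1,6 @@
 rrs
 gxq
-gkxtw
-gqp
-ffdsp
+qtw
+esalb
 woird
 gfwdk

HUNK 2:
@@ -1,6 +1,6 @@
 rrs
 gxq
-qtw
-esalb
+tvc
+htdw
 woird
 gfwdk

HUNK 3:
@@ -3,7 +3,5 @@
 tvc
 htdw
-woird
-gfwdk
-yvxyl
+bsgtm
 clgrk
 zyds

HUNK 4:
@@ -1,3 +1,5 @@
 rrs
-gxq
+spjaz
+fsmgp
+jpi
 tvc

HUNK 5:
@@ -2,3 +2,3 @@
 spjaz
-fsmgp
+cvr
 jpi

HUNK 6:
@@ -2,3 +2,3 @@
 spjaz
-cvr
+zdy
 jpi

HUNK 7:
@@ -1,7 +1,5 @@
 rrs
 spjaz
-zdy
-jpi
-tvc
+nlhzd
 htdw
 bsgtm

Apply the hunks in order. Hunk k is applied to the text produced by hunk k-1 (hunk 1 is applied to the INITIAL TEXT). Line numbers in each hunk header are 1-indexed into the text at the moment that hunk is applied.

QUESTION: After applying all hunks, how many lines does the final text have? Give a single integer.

Answer: 7

Derivation:
Hunk 1: at line 1 remove [gkxtw,gqp,ffdsp] add [qtw,esalb] -> 9 lines: rrs gxq qtw esalb woird gfwdk yvxyl clgrk zyds
Hunk 2: at line 1 remove [qtw,esalb] add [tvc,htdw] -> 9 lines: rrs gxq tvc htdw woird gfwdk yvxyl clgrk zyds
Hunk 3: at line 3 remove [woird,gfwdk,yvxyl] add [bsgtm] -> 7 lines: rrs gxq tvc htdw bsgtm clgrk zyds
Hunk 4: at line 1 remove [gxq] add [spjaz,fsmgp,jpi] -> 9 lines: rrs spjaz fsmgp jpi tvc htdw bsgtm clgrk zyds
Hunk 5: at line 2 remove [fsmgp] add [cvr] -> 9 lines: rrs spjaz cvr jpi tvc htdw bsgtm clgrk zyds
Hunk 6: at line 2 remove [cvr] add [zdy] -> 9 lines: rrs spjaz zdy jpi tvc htdw bsgtm clgrk zyds
Hunk 7: at line 1 remove [zdy,jpi,tvc] add [nlhzd] -> 7 lines: rrs spjaz nlhzd htdw bsgtm clgrk zyds
Final line count: 7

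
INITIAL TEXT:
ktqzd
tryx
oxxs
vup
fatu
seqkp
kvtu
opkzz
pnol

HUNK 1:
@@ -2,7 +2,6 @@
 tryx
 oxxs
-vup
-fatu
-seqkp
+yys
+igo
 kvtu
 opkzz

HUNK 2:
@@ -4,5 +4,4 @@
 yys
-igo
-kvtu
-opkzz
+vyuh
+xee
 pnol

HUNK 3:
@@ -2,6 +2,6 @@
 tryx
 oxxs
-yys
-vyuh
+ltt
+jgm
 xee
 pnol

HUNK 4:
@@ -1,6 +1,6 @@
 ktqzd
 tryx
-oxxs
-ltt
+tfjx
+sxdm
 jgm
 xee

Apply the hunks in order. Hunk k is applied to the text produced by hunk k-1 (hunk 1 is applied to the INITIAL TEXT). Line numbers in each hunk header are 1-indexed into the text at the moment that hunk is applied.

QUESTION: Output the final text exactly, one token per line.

Answer: ktqzd
tryx
tfjx
sxdm
jgm
xee
pnol

Derivation:
Hunk 1: at line 2 remove [vup,fatu,seqkp] add [yys,igo] -> 8 lines: ktqzd tryx oxxs yys igo kvtu opkzz pnol
Hunk 2: at line 4 remove [igo,kvtu,opkzz] add [vyuh,xee] -> 7 lines: ktqzd tryx oxxs yys vyuh xee pnol
Hunk 3: at line 2 remove [yys,vyuh] add [ltt,jgm] -> 7 lines: ktqzd tryx oxxs ltt jgm xee pnol
Hunk 4: at line 1 remove [oxxs,ltt] add [tfjx,sxdm] -> 7 lines: ktqzd tryx tfjx sxdm jgm xee pnol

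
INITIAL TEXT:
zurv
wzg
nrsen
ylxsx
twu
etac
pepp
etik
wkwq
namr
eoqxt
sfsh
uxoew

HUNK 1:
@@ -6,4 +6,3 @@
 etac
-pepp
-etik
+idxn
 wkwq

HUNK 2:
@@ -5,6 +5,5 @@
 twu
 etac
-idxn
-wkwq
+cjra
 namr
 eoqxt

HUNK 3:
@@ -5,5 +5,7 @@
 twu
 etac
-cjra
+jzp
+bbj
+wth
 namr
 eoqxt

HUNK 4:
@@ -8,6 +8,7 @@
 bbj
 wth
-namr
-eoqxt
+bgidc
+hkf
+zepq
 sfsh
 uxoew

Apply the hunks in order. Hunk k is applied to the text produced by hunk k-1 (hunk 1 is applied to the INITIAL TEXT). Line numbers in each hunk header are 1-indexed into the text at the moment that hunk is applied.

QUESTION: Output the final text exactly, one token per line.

Hunk 1: at line 6 remove [pepp,etik] add [idxn] -> 12 lines: zurv wzg nrsen ylxsx twu etac idxn wkwq namr eoqxt sfsh uxoew
Hunk 2: at line 5 remove [idxn,wkwq] add [cjra] -> 11 lines: zurv wzg nrsen ylxsx twu etac cjra namr eoqxt sfsh uxoew
Hunk 3: at line 5 remove [cjra] add [jzp,bbj,wth] -> 13 lines: zurv wzg nrsen ylxsx twu etac jzp bbj wth namr eoqxt sfsh uxoew
Hunk 4: at line 8 remove [namr,eoqxt] add [bgidc,hkf,zepq] -> 14 lines: zurv wzg nrsen ylxsx twu etac jzp bbj wth bgidc hkf zepq sfsh uxoew

Answer: zurv
wzg
nrsen
ylxsx
twu
etac
jzp
bbj
wth
bgidc
hkf
zepq
sfsh
uxoew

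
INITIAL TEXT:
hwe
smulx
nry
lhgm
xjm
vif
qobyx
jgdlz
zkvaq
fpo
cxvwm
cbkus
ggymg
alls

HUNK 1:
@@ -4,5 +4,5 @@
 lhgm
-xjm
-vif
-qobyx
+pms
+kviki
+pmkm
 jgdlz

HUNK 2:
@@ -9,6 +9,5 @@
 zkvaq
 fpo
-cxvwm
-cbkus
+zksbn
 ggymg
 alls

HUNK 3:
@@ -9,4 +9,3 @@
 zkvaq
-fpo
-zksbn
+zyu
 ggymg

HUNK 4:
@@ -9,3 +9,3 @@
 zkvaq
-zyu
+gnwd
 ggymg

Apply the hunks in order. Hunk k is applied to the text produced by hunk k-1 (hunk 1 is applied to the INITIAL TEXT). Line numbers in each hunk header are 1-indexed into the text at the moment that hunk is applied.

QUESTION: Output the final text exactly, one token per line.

Answer: hwe
smulx
nry
lhgm
pms
kviki
pmkm
jgdlz
zkvaq
gnwd
ggymg
alls

Derivation:
Hunk 1: at line 4 remove [xjm,vif,qobyx] add [pms,kviki,pmkm] -> 14 lines: hwe smulx nry lhgm pms kviki pmkm jgdlz zkvaq fpo cxvwm cbkus ggymg alls
Hunk 2: at line 9 remove [cxvwm,cbkus] add [zksbn] -> 13 lines: hwe smulx nry lhgm pms kviki pmkm jgdlz zkvaq fpo zksbn ggymg alls
Hunk 3: at line 9 remove [fpo,zksbn] add [zyu] -> 12 lines: hwe smulx nry lhgm pms kviki pmkm jgdlz zkvaq zyu ggymg alls
Hunk 4: at line 9 remove [zyu] add [gnwd] -> 12 lines: hwe smulx nry lhgm pms kviki pmkm jgdlz zkvaq gnwd ggymg alls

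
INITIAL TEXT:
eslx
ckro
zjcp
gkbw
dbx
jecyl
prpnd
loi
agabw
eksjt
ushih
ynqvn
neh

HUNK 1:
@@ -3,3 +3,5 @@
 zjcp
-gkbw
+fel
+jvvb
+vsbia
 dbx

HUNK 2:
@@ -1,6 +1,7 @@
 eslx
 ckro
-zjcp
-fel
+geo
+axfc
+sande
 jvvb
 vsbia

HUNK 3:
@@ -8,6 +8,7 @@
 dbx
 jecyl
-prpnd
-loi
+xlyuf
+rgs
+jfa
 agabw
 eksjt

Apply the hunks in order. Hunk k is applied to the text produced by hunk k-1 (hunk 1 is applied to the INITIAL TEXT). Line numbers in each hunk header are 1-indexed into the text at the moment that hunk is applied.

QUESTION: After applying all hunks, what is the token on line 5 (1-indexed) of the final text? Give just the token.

Answer: sande

Derivation:
Hunk 1: at line 3 remove [gkbw] add [fel,jvvb,vsbia] -> 15 lines: eslx ckro zjcp fel jvvb vsbia dbx jecyl prpnd loi agabw eksjt ushih ynqvn neh
Hunk 2: at line 1 remove [zjcp,fel] add [geo,axfc,sande] -> 16 lines: eslx ckro geo axfc sande jvvb vsbia dbx jecyl prpnd loi agabw eksjt ushih ynqvn neh
Hunk 3: at line 8 remove [prpnd,loi] add [xlyuf,rgs,jfa] -> 17 lines: eslx ckro geo axfc sande jvvb vsbia dbx jecyl xlyuf rgs jfa agabw eksjt ushih ynqvn neh
Final line 5: sande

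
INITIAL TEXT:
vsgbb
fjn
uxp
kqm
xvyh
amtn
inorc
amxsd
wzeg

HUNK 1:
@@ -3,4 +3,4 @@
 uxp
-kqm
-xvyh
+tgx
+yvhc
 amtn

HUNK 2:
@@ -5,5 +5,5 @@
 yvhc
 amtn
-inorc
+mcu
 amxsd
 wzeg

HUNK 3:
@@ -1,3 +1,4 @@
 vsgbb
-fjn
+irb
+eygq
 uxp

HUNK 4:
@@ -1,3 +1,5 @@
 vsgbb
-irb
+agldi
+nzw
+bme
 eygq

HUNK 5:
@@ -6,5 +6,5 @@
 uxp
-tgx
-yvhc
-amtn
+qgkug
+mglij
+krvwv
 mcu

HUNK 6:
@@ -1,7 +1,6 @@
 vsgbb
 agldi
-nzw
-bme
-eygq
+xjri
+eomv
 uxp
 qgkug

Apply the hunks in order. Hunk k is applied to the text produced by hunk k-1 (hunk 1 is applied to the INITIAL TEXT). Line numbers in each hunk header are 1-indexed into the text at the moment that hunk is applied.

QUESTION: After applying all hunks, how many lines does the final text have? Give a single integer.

Answer: 11

Derivation:
Hunk 1: at line 3 remove [kqm,xvyh] add [tgx,yvhc] -> 9 lines: vsgbb fjn uxp tgx yvhc amtn inorc amxsd wzeg
Hunk 2: at line 5 remove [inorc] add [mcu] -> 9 lines: vsgbb fjn uxp tgx yvhc amtn mcu amxsd wzeg
Hunk 3: at line 1 remove [fjn] add [irb,eygq] -> 10 lines: vsgbb irb eygq uxp tgx yvhc amtn mcu amxsd wzeg
Hunk 4: at line 1 remove [irb] add [agldi,nzw,bme] -> 12 lines: vsgbb agldi nzw bme eygq uxp tgx yvhc amtn mcu amxsd wzeg
Hunk 5: at line 6 remove [tgx,yvhc,amtn] add [qgkug,mglij,krvwv] -> 12 lines: vsgbb agldi nzw bme eygq uxp qgkug mglij krvwv mcu amxsd wzeg
Hunk 6: at line 1 remove [nzw,bme,eygq] add [xjri,eomv] -> 11 lines: vsgbb agldi xjri eomv uxp qgkug mglij krvwv mcu amxsd wzeg
Final line count: 11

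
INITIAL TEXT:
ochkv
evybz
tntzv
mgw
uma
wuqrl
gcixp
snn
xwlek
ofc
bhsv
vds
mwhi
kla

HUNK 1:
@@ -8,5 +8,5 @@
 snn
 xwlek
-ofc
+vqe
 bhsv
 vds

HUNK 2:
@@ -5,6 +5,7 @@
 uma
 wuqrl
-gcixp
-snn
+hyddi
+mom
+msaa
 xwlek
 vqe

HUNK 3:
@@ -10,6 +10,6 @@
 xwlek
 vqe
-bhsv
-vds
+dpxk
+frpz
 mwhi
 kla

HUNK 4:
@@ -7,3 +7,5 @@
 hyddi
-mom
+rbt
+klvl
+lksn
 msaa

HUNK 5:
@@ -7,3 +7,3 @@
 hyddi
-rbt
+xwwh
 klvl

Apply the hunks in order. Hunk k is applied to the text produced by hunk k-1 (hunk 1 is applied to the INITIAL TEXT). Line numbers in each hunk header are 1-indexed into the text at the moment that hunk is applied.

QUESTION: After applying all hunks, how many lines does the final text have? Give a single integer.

Answer: 17

Derivation:
Hunk 1: at line 8 remove [ofc] add [vqe] -> 14 lines: ochkv evybz tntzv mgw uma wuqrl gcixp snn xwlek vqe bhsv vds mwhi kla
Hunk 2: at line 5 remove [gcixp,snn] add [hyddi,mom,msaa] -> 15 lines: ochkv evybz tntzv mgw uma wuqrl hyddi mom msaa xwlek vqe bhsv vds mwhi kla
Hunk 3: at line 10 remove [bhsv,vds] add [dpxk,frpz] -> 15 lines: ochkv evybz tntzv mgw uma wuqrl hyddi mom msaa xwlek vqe dpxk frpz mwhi kla
Hunk 4: at line 7 remove [mom] add [rbt,klvl,lksn] -> 17 lines: ochkv evybz tntzv mgw uma wuqrl hyddi rbt klvl lksn msaa xwlek vqe dpxk frpz mwhi kla
Hunk 5: at line 7 remove [rbt] add [xwwh] -> 17 lines: ochkv evybz tntzv mgw uma wuqrl hyddi xwwh klvl lksn msaa xwlek vqe dpxk frpz mwhi kla
Final line count: 17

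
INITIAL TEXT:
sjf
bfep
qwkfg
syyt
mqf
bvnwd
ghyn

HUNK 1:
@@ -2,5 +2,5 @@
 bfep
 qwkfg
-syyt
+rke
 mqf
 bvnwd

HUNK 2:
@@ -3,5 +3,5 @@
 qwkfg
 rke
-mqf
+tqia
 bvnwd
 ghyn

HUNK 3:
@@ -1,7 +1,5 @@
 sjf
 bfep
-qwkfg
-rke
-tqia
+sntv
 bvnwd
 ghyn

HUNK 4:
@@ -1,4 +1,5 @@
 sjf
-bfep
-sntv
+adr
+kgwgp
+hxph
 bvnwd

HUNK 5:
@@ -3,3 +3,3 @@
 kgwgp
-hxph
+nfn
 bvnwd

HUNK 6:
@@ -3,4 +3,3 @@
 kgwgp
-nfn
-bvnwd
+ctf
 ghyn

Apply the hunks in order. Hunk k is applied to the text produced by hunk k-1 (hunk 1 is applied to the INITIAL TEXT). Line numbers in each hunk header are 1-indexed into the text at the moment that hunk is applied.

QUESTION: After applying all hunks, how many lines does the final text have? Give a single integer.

Answer: 5

Derivation:
Hunk 1: at line 2 remove [syyt] add [rke] -> 7 lines: sjf bfep qwkfg rke mqf bvnwd ghyn
Hunk 2: at line 3 remove [mqf] add [tqia] -> 7 lines: sjf bfep qwkfg rke tqia bvnwd ghyn
Hunk 3: at line 1 remove [qwkfg,rke,tqia] add [sntv] -> 5 lines: sjf bfep sntv bvnwd ghyn
Hunk 4: at line 1 remove [bfep,sntv] add [adr,kgwgp,hxph] -> 6 lines: sjf adr kgwgp hxph bvnwd ghyn
Hunk 5: at line 3 remove [hxph] add [nfn] -> 6 lines: sjf adr kgwgp nfn bvnwd ghyn
Hunk 6: at line 3 remove [nfn,bvnwd] add [ctf] -> 5 lines: sjf adr kgwgp ctf ghyn
Final line count: 5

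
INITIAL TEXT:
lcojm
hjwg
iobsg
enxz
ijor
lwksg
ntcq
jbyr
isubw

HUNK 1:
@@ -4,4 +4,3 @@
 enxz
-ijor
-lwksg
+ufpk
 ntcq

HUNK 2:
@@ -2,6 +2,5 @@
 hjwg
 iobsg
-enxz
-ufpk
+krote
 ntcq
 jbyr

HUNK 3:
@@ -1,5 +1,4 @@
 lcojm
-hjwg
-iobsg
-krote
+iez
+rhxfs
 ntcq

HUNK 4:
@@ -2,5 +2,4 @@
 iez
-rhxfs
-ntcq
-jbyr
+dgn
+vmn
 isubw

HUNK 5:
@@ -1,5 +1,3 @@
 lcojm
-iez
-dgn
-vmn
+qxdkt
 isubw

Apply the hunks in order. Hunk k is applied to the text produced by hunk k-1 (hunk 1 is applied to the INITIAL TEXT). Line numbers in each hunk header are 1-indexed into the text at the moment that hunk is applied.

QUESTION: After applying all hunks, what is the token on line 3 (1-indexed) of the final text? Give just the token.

Answer: isubw

Derivation:
Hunk 1: at line 4 remove [ijor,lwksg] add [ufpk] -> 8 lines: lcojm hjwg iobsg enxz ufpk ntcq jbyr isubw
Hunk 2: at line 2 remove [enxz,ufpk] add [krote] -> 7 lines: lcojm hjwg iobsg krote ntcq jbyr isubw
Hunk 3: at line 1 remove [hjwg,iobsg,krote] add [iez,rhxfs] -> 6 lines: lcojm iez rhxfs ntcq jbyr isubw
Hunk 4: at line 2 remove [rhxfs,ntcq,jbyr] add [dgn,vmn] -> 5 lines: lcojm iez dgn vmn isubw
Hunk 5: at line 1 remove [iez,dgn,vmn] add [qxdkt] -> 3 lines: lcojm qxdkt isubw
Final line 3: isubw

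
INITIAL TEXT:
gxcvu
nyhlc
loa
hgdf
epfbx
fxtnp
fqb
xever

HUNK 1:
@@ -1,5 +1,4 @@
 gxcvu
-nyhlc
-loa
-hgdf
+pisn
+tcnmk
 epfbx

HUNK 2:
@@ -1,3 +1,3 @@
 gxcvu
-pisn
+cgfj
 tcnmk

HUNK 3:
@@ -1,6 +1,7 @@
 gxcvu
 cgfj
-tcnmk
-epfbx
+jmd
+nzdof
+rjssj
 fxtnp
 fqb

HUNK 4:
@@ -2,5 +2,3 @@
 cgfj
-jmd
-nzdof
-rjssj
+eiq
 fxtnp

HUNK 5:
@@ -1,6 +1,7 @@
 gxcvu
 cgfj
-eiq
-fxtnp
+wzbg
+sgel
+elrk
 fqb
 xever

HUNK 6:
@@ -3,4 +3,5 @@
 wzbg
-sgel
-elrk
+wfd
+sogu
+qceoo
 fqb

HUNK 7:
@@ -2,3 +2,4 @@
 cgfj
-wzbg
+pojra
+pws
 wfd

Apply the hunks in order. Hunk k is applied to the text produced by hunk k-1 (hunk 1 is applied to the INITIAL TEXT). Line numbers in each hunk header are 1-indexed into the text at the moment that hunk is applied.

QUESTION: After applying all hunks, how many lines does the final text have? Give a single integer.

Answer: 9

Derivation:
Hunk 1: at line 1 remove [nyhlc,loa,hgdf] add [pisn,tcnmk] -> 7 lines: gxcvu pisn tcnmk epfbx fxtnp fqb xever
Hunk 2: at line 1 remove [pisn] add [cgfj] -> 7 lines: gxcvu cgfj tcnmk epfbx fxtnp fqb xever
Hunk 3: at line 1 remove [tcnmk,epfbx] add [jmd,nzdof,rjssj] -> 8 lines: gxcvu cgfj jmd nzdof rjssj fxtnp fqb xever
Hunk 4: at line 2 remove [jmd,nzdof,rjssj] add [eiq] -> 6 lines: gxcvu cgfj eiq fxtnp fqb xever
Hunk 5: at line 1 remove [eiq,fxtnp] add [wzbg,sgel,elrk] -> 7 lines: gxcvu cgfj wzbg sgel elrk fqb xever
Hunk 6: at line 3 remove [sgel,elrk] add [wfd,sogu,qceoo] -> 8 lines: gxcvu cgfj wzbg wfd sogu qceoo fqb xever
Hunk 7: at line 2 remove [wzbg] add [pojra,pws] -> 9 lines: gxcvu cgfj pojra pws wfd sogu qceoo fqb xever
Final line count: 9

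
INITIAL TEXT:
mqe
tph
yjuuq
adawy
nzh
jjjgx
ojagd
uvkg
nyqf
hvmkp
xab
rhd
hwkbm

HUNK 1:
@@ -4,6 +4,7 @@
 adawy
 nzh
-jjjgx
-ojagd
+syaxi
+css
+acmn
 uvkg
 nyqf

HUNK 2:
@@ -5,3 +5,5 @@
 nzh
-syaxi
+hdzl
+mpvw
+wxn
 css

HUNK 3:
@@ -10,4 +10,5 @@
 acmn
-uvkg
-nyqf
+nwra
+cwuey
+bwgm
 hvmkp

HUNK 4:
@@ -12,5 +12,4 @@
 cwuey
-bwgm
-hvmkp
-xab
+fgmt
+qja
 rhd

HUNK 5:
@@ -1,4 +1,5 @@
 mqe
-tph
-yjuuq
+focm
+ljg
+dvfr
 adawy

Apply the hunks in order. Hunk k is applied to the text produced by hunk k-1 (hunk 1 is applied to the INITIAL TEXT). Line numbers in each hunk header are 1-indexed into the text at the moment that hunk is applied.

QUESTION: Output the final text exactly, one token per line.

Answer: mqe
focm
ljg
dvfr
adawy
nzh
hdzl
mpvw
wxn
css
acmn
nwra
cwuey
fgmt
qja
rhd
hwkbm

Derivation:
Hunk 1: at line 4 remove [jjjgx,ojagd] add [syaxi,css,acmn] -> 14 lines: mqe tph yjuuq adawy nzh syaxi css acmn uvkg nyqf hvmkp xab rhd hwkbm
Hunk 2: at line 5 remove [syaxi] add [hdzl,mpvw,wxn] -> 16 lines: mqe tph yjuuq adawy nzh hdzl mpvw wxn css acmn uvkg nyqf hvmkp xab rhd hwkbm
Hunk 3: at line 10 remove [uvkg,nyqf] add [nwra,cwuey,bwgm] -> 17 lines: mqe tph yjuuq adawy nzh hdzl mpvw wxn css acmn nwra cwuey bwgm hvmkp xab rhd hwkbm
Hunk 4: at line 12 remove [bwgm,hvmkp,xab] add [fgmt,qja] -> 16 lines: mqe tph yjuuq adawy nzh hdzl mpvw wxn css acmn nwra cwuey fgmt qja rhd hwkbm
Hunk 5: at line 1 remove [tph,yjuuq] add [focm,ljg,dvfr] -> 17 lines: mqe focm ljg dvfr adawy nzh hdzl mpvw wxn css acmn nwra cwuey fgmt qja rhd hwkbm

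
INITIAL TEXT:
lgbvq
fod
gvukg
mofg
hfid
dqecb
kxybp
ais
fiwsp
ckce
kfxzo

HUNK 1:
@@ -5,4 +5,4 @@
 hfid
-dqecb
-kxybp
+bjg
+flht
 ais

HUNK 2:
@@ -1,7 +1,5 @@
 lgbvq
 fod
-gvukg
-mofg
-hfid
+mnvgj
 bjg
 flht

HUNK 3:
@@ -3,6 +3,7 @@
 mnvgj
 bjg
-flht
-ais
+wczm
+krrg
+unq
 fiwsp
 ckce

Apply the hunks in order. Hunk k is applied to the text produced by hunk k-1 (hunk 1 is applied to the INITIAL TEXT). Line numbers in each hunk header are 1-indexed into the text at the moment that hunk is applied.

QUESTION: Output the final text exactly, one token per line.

Hunk 1: at line 5 remove [dqecb,kxybp] add [bjg,flht] -> 11 lines: lgbvq fod gvukg mofg hfid bjg flht ais fiwsp ckce kfxzo
Hunk 2: at line 1 remove [gvukg,mofg,hfid] add [mnvgj] -> 9 lines: lgbvq fod mnvgj bjg flht ais fiwsp ckce kfxzo
Hunk 3: at line 3 remove [flht,ais] add [wczm,krrg,unq] -> 10 lines: lgbvq fod mnvgj bjg wczm krrg unq fiwsp ckce kfxzo

Answer: lgbvq
fod
mnvgj
bjg
wczm
krrg
unq
fiwsp
ckce
kfxzo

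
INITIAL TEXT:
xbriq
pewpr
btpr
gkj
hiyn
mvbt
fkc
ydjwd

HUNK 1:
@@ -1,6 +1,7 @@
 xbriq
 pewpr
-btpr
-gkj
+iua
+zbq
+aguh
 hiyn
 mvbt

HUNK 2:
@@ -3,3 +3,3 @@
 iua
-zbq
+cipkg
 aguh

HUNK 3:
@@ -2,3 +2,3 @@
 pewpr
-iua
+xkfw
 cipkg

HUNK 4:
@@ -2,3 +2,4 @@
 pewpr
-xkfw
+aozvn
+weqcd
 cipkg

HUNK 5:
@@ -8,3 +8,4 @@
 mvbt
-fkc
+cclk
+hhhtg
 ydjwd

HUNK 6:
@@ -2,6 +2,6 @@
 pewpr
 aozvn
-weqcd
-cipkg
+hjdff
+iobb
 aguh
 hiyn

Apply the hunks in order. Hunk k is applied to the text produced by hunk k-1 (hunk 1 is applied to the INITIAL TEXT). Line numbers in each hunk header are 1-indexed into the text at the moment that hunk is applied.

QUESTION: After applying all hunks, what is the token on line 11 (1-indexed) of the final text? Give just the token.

Hunk 1: at line 1 remove [btpr,gkj] add [iua,zbq,aguh] -> 9 lines: xbriq pewpr iua zbq aguh hiyn mvbt fkc ydjwd
Hunk 2: at line 3 remove [zbq] add [cipkg] -> 9 lines: xbriq pewpr iua cipkg aguh hiyn mvbt fkc ydjwd
Hunk 3: at line 2 remove [iua] add [xkfw] -> 9 lines: xbriq pewpr xkfw cipkg aguh hiyn mvbt fkc ydjwd
Hunk 4: at line 2 remove [xkfw] add [aozvn,weqcd] -> 10 lines: xbriq pewpr aozvn weqcd cipkg aguh hiyn mvbt fkc ydjwd
Hunk 5: at line 8 remove [fkc] add [cclk,hhhtg] -> 11 lines: xbriq pewpr aozvn weqcd cipkg aguh hiyn mvbt cclk hhhtg ydjwd
Hunk 6: at line 2 remove [weqcd,cipkg] add [hjdff,iobb] -> 11 lines: xbriq pewpr aozvn hjdff iobb aguh hiyn mvbt cclk hhhtg ydjwd
Final line 11: ydjwd

Answer: ydjwd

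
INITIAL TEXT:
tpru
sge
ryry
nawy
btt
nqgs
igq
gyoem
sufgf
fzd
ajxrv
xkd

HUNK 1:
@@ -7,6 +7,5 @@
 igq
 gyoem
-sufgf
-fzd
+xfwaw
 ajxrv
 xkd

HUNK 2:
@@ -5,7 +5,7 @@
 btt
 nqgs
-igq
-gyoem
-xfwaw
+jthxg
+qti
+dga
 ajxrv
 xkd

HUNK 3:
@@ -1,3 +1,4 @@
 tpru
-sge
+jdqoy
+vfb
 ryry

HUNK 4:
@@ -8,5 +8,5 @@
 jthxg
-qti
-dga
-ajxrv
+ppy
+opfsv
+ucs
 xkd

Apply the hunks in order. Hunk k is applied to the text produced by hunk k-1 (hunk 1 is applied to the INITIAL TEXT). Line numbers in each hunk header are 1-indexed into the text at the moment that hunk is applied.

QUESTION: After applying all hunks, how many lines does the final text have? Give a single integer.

Answer: 12

Derivation:
Hunk 1: at line 7 remove [sufgf,fzd] add [xfwaw] -> 11 lines: tpru sge ryry nawy btt nqgs igq gyoem xfwaw ajxrv xkd
Hunk 2: at line 5 remove [igq,gyoem,xfwaw] add [jthxg,qti,dga] -> 11 lines: tpru sge ryry nawy btt nqgs jthxg qti dga ajxrv xkd
Hunk 3: at line 1 remove [sge] add [jdqoy,vfb] -> 12 lines: tpru jdqoy vfb ryry nawy btt nqgs jthxg qti dga ajxrv xkd
Hunk 4: at line 8 remove [qti,dga,ajxrv] add [ppy,opfsv,ucs] -> 12 lines: tpru jdqoy vfb ryry nawy btt nqgs jthxg ppy opfsv ucs xkd
Final line count: 12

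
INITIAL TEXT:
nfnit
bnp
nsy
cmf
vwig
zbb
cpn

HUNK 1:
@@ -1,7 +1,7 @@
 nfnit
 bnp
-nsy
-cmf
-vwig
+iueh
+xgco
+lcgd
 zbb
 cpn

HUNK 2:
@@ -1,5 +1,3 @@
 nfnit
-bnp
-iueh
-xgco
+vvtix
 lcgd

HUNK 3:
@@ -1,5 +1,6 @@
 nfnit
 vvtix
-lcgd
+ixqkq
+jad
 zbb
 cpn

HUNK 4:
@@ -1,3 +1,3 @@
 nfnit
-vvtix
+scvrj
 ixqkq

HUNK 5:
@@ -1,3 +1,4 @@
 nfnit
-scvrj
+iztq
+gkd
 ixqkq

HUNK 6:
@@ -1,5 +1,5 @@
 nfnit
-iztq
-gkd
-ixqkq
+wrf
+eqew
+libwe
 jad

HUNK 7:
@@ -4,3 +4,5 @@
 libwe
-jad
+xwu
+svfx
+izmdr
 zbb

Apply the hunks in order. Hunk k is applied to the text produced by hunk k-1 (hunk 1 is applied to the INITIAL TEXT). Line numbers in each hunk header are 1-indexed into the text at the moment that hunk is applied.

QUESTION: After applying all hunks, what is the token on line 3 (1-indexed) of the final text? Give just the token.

Answer: eqew

Derivation:
Hunk 1: at line 1 remove [nsy,cmf,vwig] add [iueh,xgco,lcgd] -> 7 lines: nfnit bnp iueh xgco lcgd zbb cpn
Hunk 2: at line 1 remove [bnp,iueh,xgco] add [vvtix] -> 5 lines: nfnit vvtix lcgd zbb cpn
Hunk 3: at line 1 remove [lcgd] add [ixqkq,jad] -> 6 lines: nfnit vvtix ixqkq jad zbb cpn
Hunk 4: at line 1 remove [vvtix] add [scvrj] -> 6 lines: nfnit scvrj ixqkq jad zbb cpn
Hunk 5: at line 1 remove [scvrj] add [iztq,gkd] -> 7 lines: nfnit iztq gkd ixqkq jad zbb cpn
Hunk 6: at line 1 remove [iztq,gkd,ixqkq] add [wrf,eqew,libwe] -> 7 lines: nfnit wrf eqew libwe jad zbb cpn
Hunk 7: at line 4 remove [jad] add [xwu,svfx,izmdr] -> 9 lines: nfnit wrf eqew libwe xwu svfx izmdr zbb cpn
Final line 3: eqew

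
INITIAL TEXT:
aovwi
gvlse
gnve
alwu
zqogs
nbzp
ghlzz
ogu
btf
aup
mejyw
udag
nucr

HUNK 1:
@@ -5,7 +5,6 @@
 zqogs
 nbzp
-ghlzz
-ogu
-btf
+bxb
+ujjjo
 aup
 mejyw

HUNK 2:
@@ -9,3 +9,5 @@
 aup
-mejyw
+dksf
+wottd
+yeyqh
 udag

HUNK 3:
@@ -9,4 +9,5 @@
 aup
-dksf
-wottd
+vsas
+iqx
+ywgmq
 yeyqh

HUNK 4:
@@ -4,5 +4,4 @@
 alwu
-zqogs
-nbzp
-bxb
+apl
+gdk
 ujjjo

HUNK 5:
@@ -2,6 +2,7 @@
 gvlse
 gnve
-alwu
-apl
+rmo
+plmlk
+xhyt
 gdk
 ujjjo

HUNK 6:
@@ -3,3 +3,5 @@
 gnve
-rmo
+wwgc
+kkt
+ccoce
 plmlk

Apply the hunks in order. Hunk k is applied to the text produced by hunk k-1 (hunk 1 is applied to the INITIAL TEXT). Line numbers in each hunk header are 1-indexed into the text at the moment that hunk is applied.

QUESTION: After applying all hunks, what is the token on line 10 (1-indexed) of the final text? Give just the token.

Answer: ujjjo

Derivation:
Hunk 1: at line 5 remove [ghlzz,ogu,btf] add [bxb,ujjjo] -> 12 lines: aovwi gvlse gnve alwu zqogs nbzp bxb ujjjo aup mejyw udag nucr
Hunk 2: at line 9 remove [mejyw] add [dksf,wottd,yeyqh] -> 14 lines: aovwi gvlse gnve alwu zqogs nbzp bxb ujjjo aup dksf wottd yeyqh udag nucr
Hunk 3: at line 9 remove [dksf,wottd] add [vsas,iqx,ywgmq] -> 15 lines: aovwi gvlse gnve alwu zqogs nbzp bxb ujjjo aup vsas iqx ywgmq yeyqh udag nucr
Hunk 4: at line 4 remove [zqogs,nbzp,bxb] add [apl,gdk] -> 14 lines: aovwi gvlse gnve alwu apl gdk ujjjo aup vsas iqx ywgmq yeyqh udag nucr
Hunk 5: at line 2 remove [alwu,apl] add [rmo,plmlk,xhyt] -> 15 lines: aovwi gvlse gnve rmo plmlk xhyt gdk ujjjo aup vsas iqx ywgmq yeyqh udag nucr
Hunk 6: at line 3 remove [rmo] add [wwgc,kkt,ccoce] -> 17 lines: aovwi gvlse gnve wwgc kkt ccoce plmlk xhyt gdk ujjjo aup vsas iqx ywgmq yeyqh udag nucr
Final line 10: ujjjo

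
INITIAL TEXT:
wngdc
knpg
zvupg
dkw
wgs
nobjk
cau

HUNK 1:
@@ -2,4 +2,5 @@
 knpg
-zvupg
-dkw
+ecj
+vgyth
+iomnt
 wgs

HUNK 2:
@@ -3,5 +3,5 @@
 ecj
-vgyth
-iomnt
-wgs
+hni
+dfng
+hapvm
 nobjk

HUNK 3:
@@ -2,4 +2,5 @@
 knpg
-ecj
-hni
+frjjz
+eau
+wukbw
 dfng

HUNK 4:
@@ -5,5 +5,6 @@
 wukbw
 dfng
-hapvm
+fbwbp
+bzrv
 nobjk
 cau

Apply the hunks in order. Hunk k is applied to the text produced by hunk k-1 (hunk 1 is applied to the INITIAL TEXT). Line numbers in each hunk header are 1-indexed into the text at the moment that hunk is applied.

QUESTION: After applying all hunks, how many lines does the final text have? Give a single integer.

Answer: 10

Derivation:
Hunk 1: at line 2 remove [zvupg,dkw] add [ecj,vgyth,iomnt] -> 8 lines: wngdc knpg ecj vgyth iomnt wgs nobjk cau
Hunk 2: at line 3 remove [vgyth,iomnt,wgs] add [hni,dfng,hapvm] -> 8 lines: wngdc knpg ecj hni dfng hapvm nobjk cau
Hunk 3: at line 2 remove [ecj,hni] add [frjjz,eau,wukbw] -> 9 lines: wngdc knpg frjjz eau wukbw dfng hapvm nobjk cau
Hunk 4: at line 5 remove [hapvm] add [fbwbp,bzrv] -> 10 lines: wngdc knpg frjjz eau wukbw dfng fbwbp bzrv nobjk cau
Final line count: 10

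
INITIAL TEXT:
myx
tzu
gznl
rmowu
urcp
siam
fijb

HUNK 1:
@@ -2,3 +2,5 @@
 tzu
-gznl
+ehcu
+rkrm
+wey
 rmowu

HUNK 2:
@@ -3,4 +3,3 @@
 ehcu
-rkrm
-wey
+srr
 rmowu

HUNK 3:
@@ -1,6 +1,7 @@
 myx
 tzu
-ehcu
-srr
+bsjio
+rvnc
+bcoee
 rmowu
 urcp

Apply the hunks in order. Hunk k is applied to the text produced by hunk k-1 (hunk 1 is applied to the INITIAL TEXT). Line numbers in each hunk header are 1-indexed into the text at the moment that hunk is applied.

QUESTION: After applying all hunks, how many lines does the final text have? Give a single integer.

Hunk 1: at line 2 remove [gznl] add [ehcu,rkrm,wey] -> 9 lines: myx tzu ehcu rkrm wey rmowu urcp siam fijb
Hunk 2: at line 3 remove [rkrm,wey] add [srr] -> 8 lines: myx tzu ehcu srr rmowu urcp siam fijb
Hunk 3: at line 1 remove [ehcu,srr] add [bsjio,rvnc,bcoee] -> 9 lines: myx tzu bsjio rvnc bcoee rmowu urcp siam fijb
Final line count: 9

Answer: 9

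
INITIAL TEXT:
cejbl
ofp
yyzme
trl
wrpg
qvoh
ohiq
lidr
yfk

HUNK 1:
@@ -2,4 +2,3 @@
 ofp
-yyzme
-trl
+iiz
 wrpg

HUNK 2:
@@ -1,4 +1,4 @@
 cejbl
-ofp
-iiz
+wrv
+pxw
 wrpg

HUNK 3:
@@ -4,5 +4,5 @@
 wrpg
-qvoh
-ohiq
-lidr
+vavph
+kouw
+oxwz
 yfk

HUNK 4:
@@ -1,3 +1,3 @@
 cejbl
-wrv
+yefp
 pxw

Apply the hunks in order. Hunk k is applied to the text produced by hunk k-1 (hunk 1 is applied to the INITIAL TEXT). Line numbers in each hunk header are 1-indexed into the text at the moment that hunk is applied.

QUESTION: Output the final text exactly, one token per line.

Answer: cejbl
yefp
pxw
wrpg
vavph
kouw
oxwz
yfk

Derivation:
Hunk 1: at line 2 remove [yyzme,trl] add [iiz] -> 8 lines: cejbl ofp iiz wrpg qvoh ohiq lidr yfk
Hunk 2: at line 1 remove [ofp,iiz] add [wrv,pxw] -> 8 lines: cejbl wrv pxw wrpg qvoh ohiq lidr yfk
Hunk 3: at line 4 remove [qvoh,ohiq,lidr] add [vavph,kouw,oxwz] -> 8 lines: cejbl wrv pxw wrpg vavph kouw oxwz yfk
Hunk 4: at line 1 remove [wrv] add [yefp] -> 8 lines: cejbl yefp pxw wrpg vavph kouw oxwz yfk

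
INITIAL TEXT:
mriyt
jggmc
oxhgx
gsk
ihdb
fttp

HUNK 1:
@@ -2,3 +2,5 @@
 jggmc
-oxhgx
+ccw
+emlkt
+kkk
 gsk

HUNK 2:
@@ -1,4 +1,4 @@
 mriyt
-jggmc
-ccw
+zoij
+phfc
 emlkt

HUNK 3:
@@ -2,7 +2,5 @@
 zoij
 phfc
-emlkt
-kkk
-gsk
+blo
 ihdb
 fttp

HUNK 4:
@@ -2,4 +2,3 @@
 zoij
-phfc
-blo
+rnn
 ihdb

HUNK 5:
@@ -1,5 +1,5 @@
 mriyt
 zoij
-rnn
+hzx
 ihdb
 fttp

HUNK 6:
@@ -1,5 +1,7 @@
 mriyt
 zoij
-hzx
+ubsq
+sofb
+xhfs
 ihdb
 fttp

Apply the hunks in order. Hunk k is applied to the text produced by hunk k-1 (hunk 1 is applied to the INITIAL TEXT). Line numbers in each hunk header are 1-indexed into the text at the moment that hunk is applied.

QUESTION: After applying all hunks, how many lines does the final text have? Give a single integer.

Hunk 1: at line 2 remove [oxhgx] add [ccw,emlkt,kkk] -> 8 lines: mriyt jggmc ccw emlkt kkk gsk ihdb fttp
Hunk 2: at line 1 remove [jggmc,ccw] add [zoij,phfc] -> 8 lines: mriyt zoij phfc emlkt kkk gsk ihdb fttp
Hunk 3: at line 2 remove [emlkt,kkk,gsk] add [blo] -> 6 lines: mriyt zoij phfc blo ihdb fttp
Hunk 4: at line 2 remove [phfc,blo] add [rnn] -> 5 lines: mriyt zoij rnn ihdb fttp
Hunk 5: at line 1 remove [rnn] add [hzx] -> 5 lines: mriyt zoij hzx ihdb fttp
Hunk 6: at line 1 remove [hzx] add [ubsq,sofb,xhfs] -> 7 lines: mriyt zoij ubsq sofb xhfs ihdb fttp
Final line count: 7

Answer: 7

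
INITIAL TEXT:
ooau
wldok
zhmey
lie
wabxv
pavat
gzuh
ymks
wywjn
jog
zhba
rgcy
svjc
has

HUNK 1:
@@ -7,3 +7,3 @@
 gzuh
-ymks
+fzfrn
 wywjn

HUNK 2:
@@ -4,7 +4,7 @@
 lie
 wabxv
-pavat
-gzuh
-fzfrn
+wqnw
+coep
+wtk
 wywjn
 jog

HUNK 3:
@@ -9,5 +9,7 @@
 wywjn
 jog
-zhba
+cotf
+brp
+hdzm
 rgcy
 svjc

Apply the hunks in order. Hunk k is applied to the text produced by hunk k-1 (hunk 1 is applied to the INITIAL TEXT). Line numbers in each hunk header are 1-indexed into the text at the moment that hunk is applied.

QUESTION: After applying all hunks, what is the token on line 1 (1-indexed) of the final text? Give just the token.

Hunk 1: at line 7 remove [ymks] add [fzfrn] -> 14 lines: ooau wldok zhmey lie wabxv pavat gzuh fzfrn wywjn jog zhba rgcy svjc has
Hunk 2: at line 4 remove [pavat,gzuh,fzfrn] add [wqnw,coep,wtk] -> 14 lines: ooau wldok zhmey lie wabxv wqnw coep wtk wywjn jog zhba rgcy svjc has
Hunk 3: at line 9 remove [zhba] add [cotf,brp,hdzm] -> 16 lines: ooau wldok zhmey lie wabxv wqnw coep wtk wywjn jog cotf brp hdzm rgcy svjc has
Final line 1: ooau

Answer: ooau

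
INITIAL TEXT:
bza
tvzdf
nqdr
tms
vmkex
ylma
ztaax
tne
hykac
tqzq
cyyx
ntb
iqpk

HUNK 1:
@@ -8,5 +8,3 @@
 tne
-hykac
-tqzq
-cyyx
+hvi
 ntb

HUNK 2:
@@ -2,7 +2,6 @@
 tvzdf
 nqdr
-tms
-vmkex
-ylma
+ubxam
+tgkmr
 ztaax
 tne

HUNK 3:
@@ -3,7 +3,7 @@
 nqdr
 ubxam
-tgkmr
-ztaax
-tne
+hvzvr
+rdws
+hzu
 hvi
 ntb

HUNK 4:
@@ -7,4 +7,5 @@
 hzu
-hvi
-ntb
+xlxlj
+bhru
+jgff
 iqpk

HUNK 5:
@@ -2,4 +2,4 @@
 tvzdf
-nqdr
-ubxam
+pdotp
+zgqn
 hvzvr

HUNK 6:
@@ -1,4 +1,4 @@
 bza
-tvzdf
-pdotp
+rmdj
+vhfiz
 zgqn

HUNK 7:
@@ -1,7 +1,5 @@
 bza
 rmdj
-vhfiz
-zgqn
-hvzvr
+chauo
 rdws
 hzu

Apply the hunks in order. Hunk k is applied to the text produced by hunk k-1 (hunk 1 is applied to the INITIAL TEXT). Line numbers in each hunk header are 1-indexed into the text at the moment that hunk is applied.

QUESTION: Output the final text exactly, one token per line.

Answer: bza
rmdj
chauo
rdws
hzu
xlxlj
bhru
jgff
iqpk

Derivation:
Hunk 1: at line 8 remove [hykac,tqzq,cyyx] add [hvi] -> 11 lines: bza tvzdf nqdr tms vmkex ylma ztaax tne hvi ntb iqpk
Hunk 2: at line 2 remove [tms,vmkex,ylma] add [ubxam,tgkmr] -> 10 lines: bza tvzdf nqdr ubxam tgkmr ztaax tne hvi ntb iqpk
Hunk 3: at line 3 remove [tgkmr,ztaax,tne] add [hvzvr,rdws,hzu] -> 10 lines: bza tvzdf nqdr ubxam hvzvr rdws hzu hvi ntb iqpk
Hunk 4: at line 7 remove [hvi,ntb] add [xlxlj,bhru,jgff] -> 11 lines: bza tvzdf nqdr ubxam hvzvr rdws hzu xlxlj bhru jgff iqpk
Hunk 5: at line 2 remove [nqdr,ubxam] add [pdotp,zgqn] -> 11 lines: bza tvzdf pdotp zgqn hvzvr rdws hzu xlxlj bhru jgff iqpk
Hunk 6: at line 1 remove [tvzdf,pdotp] add [rmdj,vhfiz] -> 11 lines: bza rmdj vhfiz zgqn hvzvr rdws hzu xlxlj bhru jgff iqpk
Hunk 7: at line 1 remove [vhfiz,zgqn,hvzvr] add [chauo] -> 9 lines: bza rmdj chauo rdws hzu xlxlj bhru jgff iqpk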